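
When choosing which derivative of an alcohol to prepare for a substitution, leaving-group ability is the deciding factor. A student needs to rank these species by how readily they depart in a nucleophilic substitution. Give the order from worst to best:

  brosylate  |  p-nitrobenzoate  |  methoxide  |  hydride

hydride < methoxide < p-nitrobenzoate < brosylate

brosylate: pKₐ(p-BrC₆H₄SO₃H) ≈ -2.8
p-nitrobenzoate: pKₐ(p-nitrobenzoic acid) ≈ 3.4
methoxide: pKₐ(CH₃OH) ≈ 15.5
hydride: pKₐ(H₂) ≈ 36
The question asks for worst first, so the sequence is read in increasing leaving-group ability.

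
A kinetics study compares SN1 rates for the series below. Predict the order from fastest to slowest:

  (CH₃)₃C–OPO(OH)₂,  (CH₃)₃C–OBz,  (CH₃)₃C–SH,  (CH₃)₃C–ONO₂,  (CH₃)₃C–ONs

The skeletons are identical, so relative rate is governed entirely by leaving-group ability.
Leaving-group ability tracks the stability of the departed species; conjugate-acid pKₐ is the usual yardstick (lower pKₐ → better LG).
(CH₃)₃C–ONs loses ONs⁻: pKₐ(p-O₂NC₆H₄SO₃H) ≈ -3.5
(CH₃)₃C–ONO₂ loses NO₃⁻: pKₐ(HNO₃) ≈ -1.3
(CH₃)₃C–OPO(OH)₂ loses H₂PO₄⁻: pKₐ(H₃PO₄) ≈ 2.1
(CH₃)₃C–OBz loses PhCOO⁻: pKₐ(C₆H₅COOH) ≈ 4.2
(CH₃)₃C–SH loses HS⁻: pKₐ(H₂S) ≈ 7

(CH₃)₃C–ONs > (CH₃)₃C–ONO₂ > (CH₃)₃C–OPO(OH)₂ > (CH₃)₃C–OBz > (CH₃)₃C–SH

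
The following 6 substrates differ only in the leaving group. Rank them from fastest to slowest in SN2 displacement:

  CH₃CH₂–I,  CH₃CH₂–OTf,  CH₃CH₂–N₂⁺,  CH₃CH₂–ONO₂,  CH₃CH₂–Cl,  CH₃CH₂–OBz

With the same alkyl group throughout, only the leaving group differentiates the rates.
The more stable X⁻ (or X) is on its own — i.e. the weaker a base it is — the better a leaving group it makes.
CH₃CH₂–N₂⁺ loses N₂: no meaningful conjugate acid; N₂ departs as an exceptionally stable neutral molecule
CH₃CH₂–OTf loses OTf⁻: pKₐ(CF₃SO₃H (triflic acid)) ≈ -14
CH₃CH₂–I loses I⁻: pKₐ(HI) ≈ -10
CH₃CH₂–Cl loses Cl⁻: pKₐ(HCl) ≈ -7
CH₃CH₂–ONO₂ loses NO₃⁻: pKₐ(HNO₃) ≈ -1.3
CH₃CH₂–OBz loses PhCOO⁻: pKₐ(C₆H₅COOH) ≈ 4.2

CH₃CH₂–N₂⁺ > CH₃CH₂–OTf > CH₃CH₂–I > CH₃CH₂–Cl > CH₃CH₂–ONO₂ > CH₃CH₂–OBz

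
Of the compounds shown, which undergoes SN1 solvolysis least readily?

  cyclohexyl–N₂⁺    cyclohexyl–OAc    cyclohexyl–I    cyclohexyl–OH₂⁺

cyclohexyl–OAc

The skeletons are identical, so relative rate is governed entirely by leaving-group ability.
The more stable X⁻ (or X) is on its own — i.e. the weaker a base it is — the better a leaving group it makes.
cyclohexyl–N₂⁺ loses N₂: no meaningful conjugate acid; N₂ departs as an exceptionally stable neutral molecule
cyclohexyl–I loses I⁻: pKₐ(HI) ≈ -10
cyclohexyl–OH₂⁺ loses H₂O: pKₐ(H₃O⁺) ≈ -1.7
cyclohexyl–OAc loses AcO⁻: pKₐ(CH₃COOH) ≈ 4.8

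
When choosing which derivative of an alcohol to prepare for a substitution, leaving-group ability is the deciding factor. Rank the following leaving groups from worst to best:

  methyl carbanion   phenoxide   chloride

The more stable X⁻ (or X) is on its own — i.e. the weaker a base it is — the better a leaving group it makes.
chloride: pKₐ(HCl) ≈ -7
phenoxide: pKₐ(C₆H₅OH (phenol)) ≈ 10
methyl carbanion: pKₐ(CH₄) ≈ 48 — unstabilised carbanion; the worst conceivable leaving group
Reversing gives the worst-to-best order requested.

methyl carbanion < phenoxide < chloride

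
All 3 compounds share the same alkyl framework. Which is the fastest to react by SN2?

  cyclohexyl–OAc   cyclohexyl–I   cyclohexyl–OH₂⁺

cyclohexyl–I

With the same alkyl group throughout, only the leaving group differentiates the rates.
The more stable X⁻ (or X) is on its own — i.e. the weaker a base it is — the better a leaving group it makes.
cyclohexyl–I loses I⁻: pKₐ(HI) ≈ -10
cyclohexyl–OH₂⁺ loses H₂O: pKₐ(H₃O⁺) ≈ -1.7
cyclohexyl–OAc loses AcO⁻: pKₐ(CH₃COOH) ≈ 4.8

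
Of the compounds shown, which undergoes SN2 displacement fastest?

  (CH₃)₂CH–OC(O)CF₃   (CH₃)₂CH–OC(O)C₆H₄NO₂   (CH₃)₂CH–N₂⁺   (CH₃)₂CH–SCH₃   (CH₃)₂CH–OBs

Same R in every case — rank the leaving groups.
The more stable X⁻ (or X) is on its own — i.e. the weaker a base it is — the better a leaving group it makes.
(CH₃)₂CH–N₂⁺ loses N₂: no meaningful conjugate acid; N₂ departs as an exceptionally stable neutral molecule
(CH₃)₂CH–OBs loses OBs⁻: pKₐ(p-BrC₆H₄SO₃H) ≈ -2.8
(CH₃)₂CH–OC(O)CF₃ loses CF₃COO⁻: pKₐ(CF₃COOH) ≈ 0.2
(CH₃)₂CH–OC(O)C₆H₄NO₂ loses p-O₂N–C₆H₄–COO⁻: pKₐ(p-nitrobenzoic acid) ≈ 3.4
(CH₃)₂CH–SCH₃ loses RS⁻: pKₐ(RSH (a thiol)) ≈ 10.5

(CH₃)₂CH–N₂⁺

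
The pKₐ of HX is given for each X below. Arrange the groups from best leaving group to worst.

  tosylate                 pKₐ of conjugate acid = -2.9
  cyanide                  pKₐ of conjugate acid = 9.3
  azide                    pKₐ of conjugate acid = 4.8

Lower conjugate-acid pKₐ ⇒ weaker base ⇒ better leaving group.
Sorting by the given values: tosylate (-2.9), azide (4.8), cyanide (9.3).

tosylate > azide > cyanide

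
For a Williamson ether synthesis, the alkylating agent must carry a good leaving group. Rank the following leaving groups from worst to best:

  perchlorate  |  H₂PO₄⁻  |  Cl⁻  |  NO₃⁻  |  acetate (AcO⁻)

Leaving-group ability tracks the stability of the departed species; conjugate-acid pKₐ is the usual yardstick (lower pKₐ → better LG).
perchlorate: pKₐ(HClO₄) ≈ -10
Cl⁻: pKₐ(HCl) ≈ -7 — moderately weak base
NO₃⁻: pKₐ(HNO₃) ≈ -1.3 — resonance-delocalised over three oxygens
H₂PO₄⁻: pKₐ(H₃PO₄) ≈ 2.1 — moderate base; biological leaving group after further activation
acetate (AcO⁻): pKₐ(CH₃COOH) ≈ 4.8 — resonance-stabilised but still a weak base
The question asks for worst first, so the sequence is read in increasing leaving-group ability.

acetate (AcO⁻) < H₂PO₄⁻ < NO₃⁻ < Cl⁻ < perchlorate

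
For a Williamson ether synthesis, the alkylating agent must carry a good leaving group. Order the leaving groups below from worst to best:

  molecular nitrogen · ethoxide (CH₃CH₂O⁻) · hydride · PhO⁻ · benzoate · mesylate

Rank by basicity of the departing species: weakest base leaves most easily.
molecular nitrogen: no meaningful conjugate acid; N₂ departs as an exceptionally stable neutral molecule
mesylate: pKₐ(CH₃SO₃H (MsOH)) ≈ -1.9 — resonance-delocalised alkanesulfonate
benzoate: pKₐ(C₆H₅COOH) ≈ 4.2 — aryl carboxylate
PhO⁻: pKₐ(C₆H₅OH (phenol)) ≈ 10
ethoxide (CH₃CH₂O⁻): pKₐ(CH₃CH₂OH) ≈ 16 — strong base; alkoxides do not leave unassisted
hydride: pKₐ(H₂) ≈ 36 — extremely strong base; leaves only in special hydride-transfer contexts
The question asks for worst first, so the sequence is read in increasing leaving-group ability.

hydride < ethoxide (CH₃CH₂O⁻) < PhO⁻ < benzoate < mesylate < molecular nitrogen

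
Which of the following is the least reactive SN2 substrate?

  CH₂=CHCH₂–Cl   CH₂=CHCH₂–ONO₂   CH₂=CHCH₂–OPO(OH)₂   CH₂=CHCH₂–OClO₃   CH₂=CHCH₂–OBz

CH₂=CHCH₂–OBz

Identical carbon frameworks mean the comparison reduces to leaving-group quality.
Rank by basicity of the departing species: weakest base leaves most easily.
CH₂=CHCH₂–OClO₃ loses ClO₄⁻: pKₐ(HClO₄) ≈ -10
CH₂=CHCH₂–Cl loses Cl⁻: pKₐ(HCl) ≈ -7
CH₂=CHCH₂–ONO₂ loses NO₃⁻: pKₐ(HNO₃) ≈ -1.3
CH₂=CHCH₂–OPO(OH)₂ loses H₂PO₄⁻: pKₐ(H₃PO₄) ≈ 2.1
CH₂=CHCH₂–OBz loses PhCOO⁻: pKₐ(C₆H₅COOH) ≈ 4.2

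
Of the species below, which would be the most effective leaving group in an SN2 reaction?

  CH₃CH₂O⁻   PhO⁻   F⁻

F⁻: pKₐ(HF) ≈ 3.2
PhO⁻: pKₐ(C₆H₅OH (phenol)) ≈ 10
CH₃CH₂O⁻: pKₐ(CH₃CH₂OH) ≈ 16

F⁻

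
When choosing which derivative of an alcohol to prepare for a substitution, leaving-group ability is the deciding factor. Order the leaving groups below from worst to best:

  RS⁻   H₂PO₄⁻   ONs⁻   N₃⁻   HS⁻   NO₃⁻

The more stable X⁻ (or X) is on its own — i.e. the weaker a base it is — the better a leaving group it makes.
ONs⁻: pKₐ(p-O₂NC₆H₄SO₃H) ≈ -3.5 — p-nitro group further stabilises the sulfonate
NO₃⁻: pKₐ(HNO₃) ≈ -1.3
H₂PO₄⁻: pKₐ(H₃PO₄) ≈ 2.1
N₃⁻: pKₐ(HN₃) ≈ 4.7
HS⁻: pKₐ(H₂S) ≈ 7 — larger and more polarisable than the oxygen analogue
RS⁻: pKₐ(RSH (a thiol)) ≈ 10.5 — moderately basic; rarely leaves without activation
Reversing gives the worst-to-best order requested.

RS⁻ < HS⁻ < N₃⁻ < H₂PO₄⁻ < NO₃⁻ < ONs⁻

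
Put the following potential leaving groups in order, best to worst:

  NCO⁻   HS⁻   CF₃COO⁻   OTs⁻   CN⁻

Leaving-group ability tracks the stability of the departed species; conjugate-acid pKₐ is the usual yardstick (lower pKₐ → better LG).
OTs⁻: pKₐ(p-CH₃C₆H₄SO₃H (TsOH)) ≈ -2.8
CF₃COO⁻: pKₐ(CF₃COOH) ≈ 0.2 — strongly electron-withdrawing CF₃ stabilises the carboxylate
NCO⁻: pKₐ(HOCN) ≈ 3.5
HS⁻: pKₐ(H₂S) ≈ 7 — larger and more polarisable than the oxygen analogue
CN⁻: pKₐ(HCN) ≈ 9.2 — sp carbon stabilises the charge somewhat, but still a poor LG

OTs⁻ > CF₃COO⁻ > NCO⁻ > HS⁻ > CN⁻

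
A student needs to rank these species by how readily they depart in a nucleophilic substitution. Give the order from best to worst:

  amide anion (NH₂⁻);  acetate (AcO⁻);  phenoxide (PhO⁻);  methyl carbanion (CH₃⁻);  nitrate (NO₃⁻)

Rank by basicity of the departing species: weakest base leaves most easily.
nitrate (NO₃⁻): pKₐ(HNO₃) ≈ -1.3
acetate (AcO⁻): pKₐ(CH₃COOH) ≈ 4.8 — resonance-stabilised but still a weak base
phenoxide (PhO⁻): pKₐ(C₆H₅OH (phenol)) ≈ 10 — resonance into the ring helps, but still a poor LG
amide anion (NH₂⁻): pKₐ(NH₃) ≈ 38
methyl carbanion (CH₃⁻): pKₐ(CH₄) ≈ 48

nitrate (NO₃⁻) > acetate (AcO⁻) > phenoxide (PhO⁻) > amide anion (NH₂⁻) > methyl carbanion (CH₃⁻)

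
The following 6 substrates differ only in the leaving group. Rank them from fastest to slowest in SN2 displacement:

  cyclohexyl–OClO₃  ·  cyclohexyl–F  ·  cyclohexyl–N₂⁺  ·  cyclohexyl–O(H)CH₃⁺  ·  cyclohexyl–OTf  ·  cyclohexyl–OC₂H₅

cyclohexyl–N₂⁺ > cyclohexyl–OTf > cyclohexyl–OClO₃ > cyclohexyl–O(H)CH₃⁺ > cyclohexyl–F > cyclohexyl–OC₂H₅

Identical carbon frameworks mean the comparison reduces to leaving-group quality.
Leaving-group ability tracks the stability of the departed species; conjugate-acid pKₐ is the usual yardstick (lower pKₐ → better LG).
cyclohexyl–N₂⁺ loses N₂: no meaningful conjugate acid; N₂ departs as an exceptionally stable neutral molecule
cyclohexyl–OTf loses OTf⁻: pKₐ(CF₃SO₃H (triflic acid)) ≈ -14
cyclohexyl–OClO₃ loses ClO₄⁻: pKₐ(HClO₄) ≈ -10
cyclohexyl–O(H)CH₃⁺ loses R'OH: pKₐ(R'OH₂⁺) ≈ -2.4
cyclohexyl–F loses F⁻: pKₐ(HF) ≈ 3.2
cyclohexyl–OC₂H₅ loses CH₃CH₂O⁻: pKₐ(CH₃CH₂OH) ≈ 16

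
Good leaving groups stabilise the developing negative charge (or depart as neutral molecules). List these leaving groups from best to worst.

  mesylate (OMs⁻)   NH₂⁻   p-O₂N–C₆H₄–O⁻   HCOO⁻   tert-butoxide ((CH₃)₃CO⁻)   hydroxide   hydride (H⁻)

mesylate (OMs⁻): pKₐ(CH₃SO₃H (MsOH)) ≈ -1.9
HCOO⁻: pKₐ(HCOOH) ≈ 3.8 — resonance-stabilised carboxylate
p-O₂N–C₆H₄–O⁻: pKₐ(p-nitrophenol) ≈ 7.2 — nitro group delocalises the charge; the classic chromogenic LG
hydroxide: pKₐ(H₂O) ≈ 15.7
tert-butoxide ((CH₃)₃CO⁻): pKₐ(t-BuOH) ≈ 18 — bulky, strongly basic alkoxide
hydride (H⁻): pKₐ(H₂) ≈ 36
NH₂⁻: pKₐ(NH₃) ≈ 38 — extremely strong base; never a leaving group

mesylate (OMs⁻) > HCOO⁻ > p-O₂N–C₆H₄–O⁻ > hydroxide > tert-butoxide ((CH₃)₃CO⁻) > hydride (H⁻) > NH₂⁻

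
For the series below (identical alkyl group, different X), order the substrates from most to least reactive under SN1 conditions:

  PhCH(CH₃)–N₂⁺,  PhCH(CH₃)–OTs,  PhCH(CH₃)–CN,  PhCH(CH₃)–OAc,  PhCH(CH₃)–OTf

PhCH(CH₃)–N₂⁺ > PhCH(CH₃)–OTf > PhCH(CH₃)–OTs > PhCH(CH₃)–OAc > PhCH(CH₃)–CN

The skeletons are identical, so relative rate is governed entirely by leaving-group ability.
Rank by basicity of the departing species: weakest base leaves most easily.
PhCH(CH₃)–N₂⁺ loses N₂: no meaningful conjugate acid; N₂ departs as an exceptionally stable neutral molecule
PhCH(CH₃)–OTf loses OTf⁻: pKₐ(CF₃SO₃H (triflic acid)) ≈ -14
PhCH(CH₃)–OTs loses OTs⁻: pKₐ(p-CH₃C₆H₄SO₃H (TsOH)) ≈ -2.8
PhCH(CH₃)–OAc loses AcO⁻: pKₐ(CH₃COOH) ≈ 4.8
PhCH(CH₃)–CN loses CN⁻: pKₐ(HCN) ≈ 9.2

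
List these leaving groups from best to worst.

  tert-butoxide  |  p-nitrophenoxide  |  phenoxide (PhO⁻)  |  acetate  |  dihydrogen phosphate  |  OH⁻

dihydrogen phosphate > acetate > p-nitrophenoxide > phenoxide (PhO⁻) > OH⁻ > tert-butoxide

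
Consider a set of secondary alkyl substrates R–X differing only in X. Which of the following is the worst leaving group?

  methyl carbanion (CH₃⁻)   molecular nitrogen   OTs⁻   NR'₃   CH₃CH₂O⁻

Rank by basicity of the departing species: weakest base leaves most easily.
molecular nitrogen: no meaningful conjugate acid; N₂ departs as an exceptionally stable neutral molecule
OTs⁻: pKₐ(p-CH₃C₆H₄SO₃H (TsOH)) ≈ -2.8
NR'₃: pKₐ(R'₃NH⁺) ≈ 10.7
CH₃CH₂O⁻: pKₐ(CH₃CH₂OH) ≈ 16
methyl carbanion (CH₃⁻): pKₐ(CH₄) ≈ 48

methyl carbanion (CH₃⁻)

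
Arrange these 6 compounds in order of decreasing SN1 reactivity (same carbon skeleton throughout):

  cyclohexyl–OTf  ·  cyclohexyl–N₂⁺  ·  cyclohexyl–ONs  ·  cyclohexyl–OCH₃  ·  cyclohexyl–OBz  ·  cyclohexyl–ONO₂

cyclohexyl–N₂⁺ > cyclohexyl–OTf > cyclohexyl–ONs > cyclohexyl–ONO₂ > cyclohexyl–OBz > cyclohexyl–OCH₃

With the same alkyl group throughout, only the leaving group differentiates the rates.
A good leaving group is a weak base: the lower the pKₐ of its conjugate acid, the more readily it departs.
cyclohexyl–N₂⁺ loses N₂: no meaningful conjugate acid; N₂ departs as an exceptionally stable neutral molecule
cyclohexyl–OTf loses OTf⁻: pKₐ(CF₃SO₃H (triflic acid)) ≈ -14
cyclohexyl–ONs loses ONs⁻: pKₐ(p-O₂NC₆H₄SO₃H) ≈ -3.5
cyclohexyl–ONO₂ loses NO₃⁻: pKₐ(HNO₃) ≈ -1.3
cyclohexyl–OBz loses PhCOO⁻: pKₐ(C₆H₅COOH) ≈ 4.2
cyclohexyl–OCH₃ loses CH₃O⁻: pKₐ(CH₃OH) ≈ 15.5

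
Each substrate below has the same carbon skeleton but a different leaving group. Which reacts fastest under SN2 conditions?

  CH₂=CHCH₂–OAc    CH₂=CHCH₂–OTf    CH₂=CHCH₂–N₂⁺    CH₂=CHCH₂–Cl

With the same alkyl group throughout, only the leaving group differentiates the rates.
Rank by basicity of the departing species: weakest base leaves most easily.
CH₂=CHCH₂–N₂⁺ loses N₂: no meaningful conjugate acid; N₂ departs as an exceptionally stable neutral molecule
CH₂=CHCH₂–OTf loses OTf⁻: pKₐ(CF₃SO₃H (triflic acid)) ≈ -14
CH₂=CHCH₂–Cl loses Cl⁻: pKₐ(HCl) ≈ -7
CH₂=CHCH₂–OAc loses AcO⁻: pKₐ(CH₃COOH) ≈ 4.8

CH₂=CHCH₂–N₂⁺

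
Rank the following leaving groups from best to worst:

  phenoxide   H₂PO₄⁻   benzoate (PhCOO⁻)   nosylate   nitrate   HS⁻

A good leaving group is a weak base: the lower the pKₐ of its conjugate acid, the more readily it departs.
nosylate: pKₐ(p-O₂NC₆H₄SO₃H) ≈ -3.5
nitrate: pKₐ(HNO₃) ≈ -1.3
H₂PO₄⁻: pKₐ(H₃PO₄) ≈ 2.1
benzoate (PhCOO⁻): pKₐ(C₆H₅COOH) ≈ 4.2
HS⁻: pKₐ(H₂S) ≈ 7
phenoxide: pKₐ(C₆H₅OH (phenol)) ≈ 10

nosylate > nitrate > H₂PO₄⁻ > benzoate (PhCOO⁻) > HS⁻ > phenoxide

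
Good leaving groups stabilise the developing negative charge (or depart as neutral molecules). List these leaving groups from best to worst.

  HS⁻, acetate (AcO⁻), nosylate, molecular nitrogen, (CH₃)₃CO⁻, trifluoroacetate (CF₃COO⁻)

molecular nitrogen: no meaningful conjugate acid; N₂ departs as an exceptionally stable neutral molecule
nosylate: pKₐ(p-O₂NC₆H₄SO₃H) ≈ -3.5
trifluoroacetate (CF₃COO⁻): pKₐ(CF₃COOH) ≈ 0.2
acetate (AcO⁻): pKₐ(CH₃COOH) ≈ 4.8 — resonance-stabilised but still a weak base
HS⁻: pKₐ(H₂S) ≈ 7 — larger and more polarisable than the oxygen analogue
(CH₃)₃CO⁻: pKₐ(t-BuOH) ≈ 18

molecular nitrogen > nosylate > trifluoroacetate (CF₃COO⁻) > acetate (AcO⁻) > HS⁻ > (CH₃)₃CO⁻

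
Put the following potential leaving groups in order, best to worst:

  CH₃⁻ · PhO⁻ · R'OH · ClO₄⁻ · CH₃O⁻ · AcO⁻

ClO₄⁻ > R'OH > AcO⁻ > PhO⁻ > CH₃O⁻ > CH₃⁻

A good leaving group is a weak base: the lower the pKₐ of its conjugate acid, the more readily it departs.
ClO₄⁻: pKₐ(HClO₄) ≈ -10 — extremely weak base; rarely used for safety reasons
R'OH: pKₐ(R'OH₂⁺) ≈ -2.4 — neutral; leaves from a protonated ether (an oxonium ion, R–O(H)R'⁺)
AcO⁻: pKₐ(CH₃COOH) ≈ 4.8 — resonance-stabilised but still a weak base
PhO⁻: pKₐ(C₆H₅OH (phenol)) ≈ 10 — resonance into the ring helps, but still a poor LG
CH₃O⁻: pKₐ(CH₃OH) ≈ 15.5 — strong base; alkoxides do not leave unassisted
CH₃⁻: pKₐ(CH₄) ≈ 48 — unstabilised carbanion; the worst conceivable leaving group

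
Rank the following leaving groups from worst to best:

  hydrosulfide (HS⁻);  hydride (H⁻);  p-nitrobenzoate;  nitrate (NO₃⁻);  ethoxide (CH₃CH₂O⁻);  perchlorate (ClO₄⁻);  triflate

Rank by basicity of the departing species: weakest base leaves most easily.
triflate: pKₐ(CF₃SO₃H (triflic acid)) ≈ -14 — charge spread over three oxygens and a CF₃ group; the premier leaving group in synthesis
perchlorate (ClO₄⁻): pKₐ(HClO₄) ≈ -10 — extremely weak base; rarely used for safety reasons
nitrate (NO₃⁻): pKₐ(HNO₃) ≈ -1.3 — resonance-delocalised over three oxygens
p-nitrobenzoate: pKₐ(p-nitrobenzoic acid) ≈ 3.4 — electron-withdrawing nitro group stabilises the carboxylate
hydrosulfide (HS⁻): pKₐ(H₂S) ≈ 7
ethoxide (CH₃CH₂O⁻): pKₐ(CH₃CH₂OH) ≈ 16
hydride (H⁻): pKₐ(H₂) ≈ 36 — extremely strong base; leaves only in special hydride-transfer contexts
Reversing gives the worst-to-best order requested.

hydride (H⁻) < ethoxide (CH₃CH₂O⁻) < hydrosulfide (HS⁻) < p-nitrobenzoate < nitrate (NO₃⁻) < perchlorate (ClO₄⁻) < triflate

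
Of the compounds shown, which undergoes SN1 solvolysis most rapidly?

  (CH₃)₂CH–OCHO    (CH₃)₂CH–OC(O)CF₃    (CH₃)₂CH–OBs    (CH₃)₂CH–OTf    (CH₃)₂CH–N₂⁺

(CH₃)₂CH–N₂⁺

The skeletons are identical, so relative rate is governed entirely by leaving-group ability.
A good leaving group is a weak base: the lower the pKₐ of its conjugate acid, the more readily it departs.
(CH₃)₂CH–N₂⁺ loses N₂: no meaningful conjugate acid; N₂ departs as an exceptionally stable neutral molecule
(CH₃)₂CH–OTf loses OTf⁻: pKₐ(CF₃SO₃H (triflic acid)) ≈ -14
(CH₃)₂CH–OBs loses OBs⁻: pKₐ(p-BrC₆H₄SO₃H) ≈ -2.8
(CH₃)₂CH–OC(O)CF₃ loses CF₃COO⁻: pKₐ(CF₃COOH) ≈ 0.2
(CH₃)₂CH–OCHO loses HCOO⁻: pKₐ(HCOOH) ≈ 3.8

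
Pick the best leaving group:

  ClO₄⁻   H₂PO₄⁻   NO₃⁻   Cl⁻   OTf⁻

Rank by basicity of the departing species: weakest base leaves most easily.
OTf⁻: pKₐ(CF₃SO₃H (triflic acid)) ≈ -14
ClO₄⁻: pKₐ(HClO₄) ≈ -10
Cl⁻: pKₐ(HCl) ≈ -7
NO₃⁻: pKₐ(HNO₃) ≈ -1.3
H₂PO₄⁻: pKₐ(H₃PO₄) ≈ 2.1

OTf⁻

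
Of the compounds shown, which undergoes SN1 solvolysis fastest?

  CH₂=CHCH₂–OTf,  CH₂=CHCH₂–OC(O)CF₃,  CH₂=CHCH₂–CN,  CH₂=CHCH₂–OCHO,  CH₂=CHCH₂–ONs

CH₂=CHCH₂–OTf

The skeletons are identical, so relative rate is governed entirely by leaving-group ability.
Leaving-group ability tracks the stability of the departed species; conjugate-acid pKₐ is the usual yardstick (lower pKₐ → better LG).
CH₂=CHCH₂–OTf loses OTf⁻: pKₐ(CF₃SO₃H (triflic acid)) ≈ -14
CH₂=CHCH₂–ONs loses ONs⁻: pKₐ(p-O₂NC₆H₄SO₃H) ≈ -3.5
CH₂=CHCH₂–OC(O)CF₃ loses CF₃COO⁻: pKₐ(CF₃COOH) ≈ 0.2
CH₂=CHCH₂–OCHO loses HCOO⁻: pKₐ(HCOOH) ≈ 3.8
CH₂=CHCH₂–CN loses CN⁻: pKₐ(HCN) ≈ 9.2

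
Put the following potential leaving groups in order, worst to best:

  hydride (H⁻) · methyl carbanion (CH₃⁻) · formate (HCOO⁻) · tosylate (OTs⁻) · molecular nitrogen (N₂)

methyl carbanion (CH₃⁻) < hydride (H⁻) < formate (HCOO⁻) < tosylate (OTs⁻) < molecular nitrogen (N₂)

molecular nitrogen (N₂): no meaningful conjugate acid; N₂ departs as an exceptionally stable neutral molecule
tosylate (OTs⁻): pKₐ(p-CH₃C₆H₄SO₃H (TsOH)) ≈ -2.8
formate (HCOO⁻): pKₐ(HCOOH) ≈ 3.8 — resonance-stabilised carboxylate
hydride (H⁻): pKₐ(H₂) ≈ 36
methyl carbanion (CH₃⁻): pKₐ(CH₄) ≈ 48 — unstabilised carbanion; the worst conceivable leaving group
Listed from poorest to best leaving group as asked.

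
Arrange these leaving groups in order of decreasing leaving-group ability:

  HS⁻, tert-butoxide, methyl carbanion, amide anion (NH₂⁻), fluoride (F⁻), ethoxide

fluoride (F⁻): pKₐ(HF) ≈ 3.2
HS⁻: pKₐ(H₂S) ≈ 7
ethoxide: pKₐ(CH₃CH₂OH) ≈ 16 — strong base; alkoxides do not leave unassisted
tert-butoxide: pKₐ(t-BuOH) ≈ 18 — bulky, strongly basic alkoxide
amide anion (NH₂⁻): pKₐ(NH₃) ≈ 38
methyl carbanion: pKₐ(CH₄) ≈ 48 — unstabilised carbanion; the worst conceivable leaving group

fluoride (F⁻) > HS⁻ > ethoxide > tert-butoxide > amide anion (NH₂⁻) > methyl carbanion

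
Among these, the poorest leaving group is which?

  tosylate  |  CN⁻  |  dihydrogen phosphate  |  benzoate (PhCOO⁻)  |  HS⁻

A good leaving group is a weak base: the lower the pKₐ of its conjugate acid, the more readily it departs.
tosylate: pKₐ(p-CH₃C₆H₄SO₃H (TsOH)) ≈ -2.8
dihydrogen phosphate: pKₐ(H₃PO₄) ≈ 2.1
benzoate (PhCOO⁻): pKₐ(C₆H₅COOH) ≈ 4.2
HS⁻: pKₐ(H₂S) ≈ 7
CN⁻: pKₐ(HCN) ≈ 9.2

CN⁻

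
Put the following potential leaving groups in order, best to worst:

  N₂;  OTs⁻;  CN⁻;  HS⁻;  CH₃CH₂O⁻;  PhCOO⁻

N₂ > OTs⁻ > PhCOO⁻ > HS⁻ > CN⁻ > CH₃CH₂O⁻

N₂: no meaningful conjugate acid; N₂ departs as an exceptionally stable neutral molecule
OTs⁻: pKₐ(p-CH₃C₆H₄SO₃H (TsOH)) ≈ -2.8 — resonance-delocalised arenesulfonate
PhCOO⁻: pKₐ(C₆H₅COOH) ≈ 4.2
HS⁻: pKₐ(H₂S) ≈ 7 — larger and more polarisable than the oxygen analogue
CN⁻: pKₐ(HCN) ≈ 9.2
CH₃CH₂O⁻: pKₐ(CH₃CH₂OH) ≈ 16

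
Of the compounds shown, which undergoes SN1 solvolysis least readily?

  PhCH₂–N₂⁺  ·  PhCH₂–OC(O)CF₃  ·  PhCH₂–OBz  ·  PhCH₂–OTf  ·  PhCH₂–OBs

With the same alkyl group throughout, only the leaving group differentiates the rates.
Rank by basicity of the departing species: weakest base leaves most easily.
PhCH₂–N₂⁺ loses N₂: no meaningful conjugate acid; N₂ departs as an exceptionally stable neutral molecule
PhCH₂–OTf loses OTf⁻: pKₐ(CF₃SO₃H (triflic acid)) ≈ -14
PhCH₂–OBs loses OBs⁻: pKₐ(p-BrC₆H₄SO₃H) ≈ -2.8
PhCH₂–OC(O)CF₃ loses CF₃COO⁻: pKₐ(CF₃COOH) ≈ 0.2
PhCH₂–OBz loses PhCOO⁻: pKₐ(C₆H₅COOH) ≈ 4.2

PhCH₂–OBz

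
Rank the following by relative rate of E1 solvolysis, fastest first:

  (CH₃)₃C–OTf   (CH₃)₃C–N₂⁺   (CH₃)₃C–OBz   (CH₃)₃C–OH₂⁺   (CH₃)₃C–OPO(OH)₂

The skeletons are identical, so relative rate is governed entirely by leaving-group ability.
The more stable X⁻ (or X) is on its own — i.e. the weaker a base it is — the better a leaving group it makes.
(CH₃)₃C–N₂⁺ loses N₂: no meaningful conjugate acid; N₂ departs as an exceptionally stable neutral molecule
(CH₃)₃C–OTf loses OTf⁻: pKₐ(CF₃SO₃H (triflic acid)) ≈ -14
(CH₃)₃C–OH₂⁺ loses H₂O: pKₐ(H₃O⁺) ≈ -1.7
(CH₃)₃C–OPO(OH)₂ loses H₂PO₄⁻: pKₐ(H₃PO₄) ≈ 2.1
(CH₃)₃C–OBz loses PhCOO⁻: pKₐ(C₆H₅COOH) ≈ 4.2

(CH₃)₃C–N₂⁺ > (CH₃)₃C–OTf > (CH₃)₃C–OH₂⁺ > (CH₃)₃C–OPO(OH)₂ > (CH₃)₃C–OBz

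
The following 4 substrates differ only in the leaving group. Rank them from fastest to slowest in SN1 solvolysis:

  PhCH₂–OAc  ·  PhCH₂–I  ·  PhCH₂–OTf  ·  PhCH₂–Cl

The skeletons are identical, so relative rate is governed entirely by leaving-group ability.
The more stable X⁻ (or X) is on its own — i.e. the weaker a base it is — the better a leaving group it makes.
PhCH₂–OTf loses OTf⁻: pKₐ(CF₃SO₃H (triflic acid)) ≈ -14
PhCH₂–I loses I⁻: pKₐ(HI) ≈ -10
PhCH₂–Cl loses Cl⁻: pKₐ(HCl) ≈ -7
PhCH₂–OAc loses AcO⁻: pKₐ(CH₃COOH) ≈ 4.8

PhCH₂–OTf > PhCH₂–I > PhCH₂–Cl > PhCH₂–OAc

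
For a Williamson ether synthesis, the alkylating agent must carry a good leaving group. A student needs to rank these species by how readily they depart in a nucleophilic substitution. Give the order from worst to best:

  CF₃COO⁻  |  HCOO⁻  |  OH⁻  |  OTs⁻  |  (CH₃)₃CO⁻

(CH₃)₃CO⁻ < OH⁻ < HCOO⁻ < CF₃COO⁻ < OTs⁻

The more stable X⁻ (or X) is on its own — i.e. the weaker a base it is — the better a leaving group it makes.
OTs⁻: pKₐ(p-CH₃C₆H₄SO₃H (TsOH)) ≈ -2.8 — resonance-delocalised arenesulfonate
CF₃COO⁻: pKₐ(CF₃COOH) ≈ 0.2 — strongly electron-withdrawing CF₃ stabilises the carboxylate
HCOO⁻: pKₐ(HCOOH) ≈ 3.8 — resonance-stabilised carboxylate
OH⁻: pKₐ(H₂O) ≈ 15.7
(CH₃)₃CO⁻: pKₐ(t-BuOH) ≈ 18 — bulky, strongly basic alkoxide
Reversing gives the worst-to-best order requested.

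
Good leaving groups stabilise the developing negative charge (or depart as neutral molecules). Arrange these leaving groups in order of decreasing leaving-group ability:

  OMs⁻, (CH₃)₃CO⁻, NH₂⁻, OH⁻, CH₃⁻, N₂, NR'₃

N₂ > OMs⁻ > NR'₃ > OH⁻ > (CH₃)₃CO⁻ > NH₂⁻ > CH₃⁻

Leaving-group ability tracks the stability of the departed species; conjugate-acid pKₐ is the usual yardstick (lower pKₐ → better LG).
N₂: no meaningful conjugate acid; N₂ departs as an exceptionally stable neutral molecule
OMs⁻: pKₐ(CH₃SO₃H (MsOH)) ≈ -1.9
NR'₃: pKₐ(R'₃NH⁺) ≈ 10.7
OH⁻: pKₐ(H₂O) ≈ 15.7
(CH₃)₃CO⁻: pKₐ(t-BuOH) ≈ 18
NH₂⁻: pKₐ(NH₃) ≈ 38
CH₃⁻: pKₐ(CH₄) ≈ 48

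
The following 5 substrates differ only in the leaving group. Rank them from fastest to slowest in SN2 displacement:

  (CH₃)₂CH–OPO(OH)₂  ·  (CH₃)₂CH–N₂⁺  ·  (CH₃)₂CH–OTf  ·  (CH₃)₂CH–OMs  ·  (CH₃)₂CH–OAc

(CH₃)₂CH–N₂⁺ > (CH₃)₂CH–OTf > (CH₃)₂CH–OMs > (CH₃)₂CH–OPO(OH)₂ > (CH₃)₂CH–OAc

Identical carbon frameworks mean the comparison reduces to leaving-group quality.
Leaving-group ability tracks the stability of the departed species; conjugate-acid pKₐ is the usual yardstick (lower pKₐ → better LG).
(CH₃)₂CH–N₂⁺ loses N₂: no meaningful conjugate acid; N₂ departs as an exceptionally stable neutral molecule
(CH₃)₂CH–OTf loses OTf⁻: pKₐ(CF₃SO₃H (triflic acid)) ≈ -14
(CH₃)₂CH–OMs loses OMs⁻: pKₐ(CH₃SO₃H (MsOH)) ≈ -1.9
(CH₃)₂CH–OPO(OH)₂ loses H₂PO₄⁻: pKₐ(H₃PO₄) ≈ 2.1
(CH₃)₂CH–OAc loses AcO⁻: pKₐ(CH₃COOH) ≈ 4.8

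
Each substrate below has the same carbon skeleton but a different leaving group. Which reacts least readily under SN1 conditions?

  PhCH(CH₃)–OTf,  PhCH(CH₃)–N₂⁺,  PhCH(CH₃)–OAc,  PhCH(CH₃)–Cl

Identical carbon frameworks mean the comparison reduces to leaving-group quality.
A good leaving group is a weak base: the lower the pKₐ of its conjugate acid, the more readily it departs.
PhCH(CH₃)–N₂⁺ loses N₂: no meaningful conjugate acid; N₂ departs as an exceptionally stable neutral molecule
PhCH(CH₃)–OTf loses OTf⁻: pKₐ(CF₃SO₃H (triflic acid)) ≈ -14
PhCH(CH₃)–Cl loses Cl⁻: pKₐ(HCl) ≈ -7
PhCH(CH₃)–OAc loses AcO⁻: pKₐ(CH₃COOH) ≈ 4.8

PhCH(CH₃)–OAc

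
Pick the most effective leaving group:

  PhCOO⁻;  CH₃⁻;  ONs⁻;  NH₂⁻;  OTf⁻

OTf⁻

A good leaving group is a weak base: the lower the pKₐ of its conjugate acid, the more readily it departs.
OTf⁻: pKₐ(CF₃SO₃H (triflic acid)) ≈ -14
ONs⁻: pKₐ(p-O₂NC₆H₄SO₃H) ≈ -3.5
PhCOO⁻: pKₐ(C₆H₅COOH) ≈ 4.2
NH₂⁻: pKₐ(NH₃) ≈ 38
CH₃⁻: pKₐ(CH₄) ≈ 48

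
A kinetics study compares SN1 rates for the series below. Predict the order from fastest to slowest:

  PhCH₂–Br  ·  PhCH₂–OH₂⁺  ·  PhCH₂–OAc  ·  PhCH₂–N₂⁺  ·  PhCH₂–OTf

PhCH₂–N₂⁺ > PhCH₂–OTf > PhCH₂–Br > PhCH₂–OH₂⁺ > PhCH₂–OAc

Identical carbon frameworks mean the comparison reduces to leaving-group quality.
The more stable X⁻ (or X) is on its own — i.e. the weaker a base it is — the better a leaving group it makes.
PhCH₂–N₂⁺ loses N₂: no meaningful conjugate acid; N₂ departs as an exceptionally stable neutral molecule
PhCH₂–OTf loses OTf⁻: pKₐ(CF₃SO₃H (triflic acid)) ≈ -14
PhCH₂–Br loses Br⁻: pKₐ(HBr) ≈ -9
PhCH₂–OH₂⁺ loses H₂O: pKₐ(H₃O⁺) ≈ -1.7
PhCH₂–OAc loses AcO⁻: pKₐ(CH₃COOH) ≈ 4.8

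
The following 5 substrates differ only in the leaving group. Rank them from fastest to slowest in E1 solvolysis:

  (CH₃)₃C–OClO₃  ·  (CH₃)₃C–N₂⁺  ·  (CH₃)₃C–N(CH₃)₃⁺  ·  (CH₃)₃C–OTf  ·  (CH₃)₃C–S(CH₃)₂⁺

With the same alkyl group throughout, only the leaving group differentiates the rates.
A good leaving group is a weak base: the lower the pKₐ of its conjugate acid, the more readily it departs.
(CH₃)₃C–N₂⁺ loses N₂: no meaningful conjugate acid; N₂ departs as an exceptionally stable neutral molecule
(CH₃)₃C–OTf loses OTf⁻: pKₐ(CF₃SO₃H (triflic acid)) ≈ -14
(CH₃)₃C–OClO₃ loses ClO₄⁻: pKₐ(HClO₄) ≈ -10
(CH₃)₃C–S(CH₃)₂⁺ loses SR'₂: pKₐ(R'₂SH⁺) ≈ -7
(CH₃)₃C–N(CH₃)₃⁺ loses NR'₃: pKₐ(R'₃NH⁺) ≈ 10.7

(CH₃)₃C–N₂⁺ > (CH₃)₃C–OTf > (CH₃)₃C–OClO₃ > (CH₃)₃C–S(CH₃)₂⁺ > (CH₃)₃C–N(CH₃)₃⁺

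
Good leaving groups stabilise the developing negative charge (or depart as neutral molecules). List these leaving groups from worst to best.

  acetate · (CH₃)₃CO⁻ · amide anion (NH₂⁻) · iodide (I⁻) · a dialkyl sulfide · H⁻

Rank by basicity of the departing species: weakest base leaves most easily.
iodide (I⁻): pKₐ(HI) ≈ -10
a dialkyl sulfide: pKₐ(R'₂SH⁺) ≈ -7
acetate: pKₐ(CH₃COOH) ≈ 4.8
(CH₃)₃CO⁻: pKₐ(t-BuOH) ≈ 18
H⁻: pKₐ(H₂) ≈ 36
amide anion (NH₂⁻): pKₐ(NH₃) ≈ 38
The question asks for worst first, so the sequence is read in increasing leaving-group ability.

amide anion (NH₂⁻) < H⁻ < (CH₃)₃CO⁻ < acetate < a dialkyl sulfide < iodide (I⁻)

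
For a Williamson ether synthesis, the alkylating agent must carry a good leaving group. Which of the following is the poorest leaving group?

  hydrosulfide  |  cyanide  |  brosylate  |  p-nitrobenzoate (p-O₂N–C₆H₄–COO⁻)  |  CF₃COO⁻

Rank by basicity of the departing species: weakest base leaves most easily.
brosylate: pKₐ(p-BrC₆H₄SO₃H) ≈ -2.8
CF₃COO⁻: pKₐ(CF₃COOH) ≈ 0.2
p-nitrobenzoate (p-O₂N–C₆H₄–COO⁻): pKₐ(p-nitrobenzoic acid) ≈ 3.4
hydrosulfide: pKₐ(H₂S) ≈ 7
cyanide: pKₐ(HCN) ≈ 9.2

cyanide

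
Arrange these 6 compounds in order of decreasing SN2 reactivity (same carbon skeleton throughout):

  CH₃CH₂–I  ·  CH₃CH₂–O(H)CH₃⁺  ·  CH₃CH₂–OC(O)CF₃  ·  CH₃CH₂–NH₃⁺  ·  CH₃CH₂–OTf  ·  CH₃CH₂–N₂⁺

CH₃CH₂–N₂⁺ > CH₃CH₂–OTf > CH₃CH₂–I > CH₃CH₂–O(H)CH₃⁺ > CH₃CH₂–OC(O)CF₃ > CH₃CH₂–NH₃⁺

The skeletons are identical, so relative rate is governed entirely by leaving-group ability.
Rank by basicity of the departing species: weakest base leaves most easily.
CH₃CH₂–N₂⁺ loses N₂: no meaningful conjugate acid; N₂ departs as an exceptionally stable neutral molecule
CH₃CH₂–OTf loses OTf⁻: pKₐ(CF₃SO₃H (triflic acid)) ≈ -14
CH₃CH₂–I loses I⁻: pKₐ(HI) ≈ -10
CH₃CH₂–O(H)CH₃⁺ loses R'OH: pKₐ(R'OH₂⁺) ≈ -2.4
CH₃CH₂–OC(O)CF₃ loses CF₃COO⁻: pKₐ(CF₃COOH) ≈ 0.2
CH₃CH₂–NH₃⁺ loses NH₃: pKₐ(NH₄⁺) ≈ 9.2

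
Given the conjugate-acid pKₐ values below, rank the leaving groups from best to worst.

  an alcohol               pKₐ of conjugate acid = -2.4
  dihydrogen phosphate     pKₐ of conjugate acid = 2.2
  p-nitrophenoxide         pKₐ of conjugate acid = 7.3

an alcohol > dihydrogen phosphate > p-nitrophenoxide

Lower conjugate-acid pKₐ ⇒ weaker base ⇒ better leaving group.
Sorting by the given values: an alcohol (-2.4), dihydrogen phosphate (2.2), p-nitrophenoxide (7.3).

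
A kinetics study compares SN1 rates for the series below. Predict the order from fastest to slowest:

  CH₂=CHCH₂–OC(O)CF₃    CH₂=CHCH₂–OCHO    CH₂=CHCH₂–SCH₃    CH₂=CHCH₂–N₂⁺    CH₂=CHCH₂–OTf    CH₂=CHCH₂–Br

CH₂=CHCH₂–N₂⁺ > CH₂=CHCH₂–OTf > CH₂=CHCH₂–Br > CH₂=CHCH₂–OC(O)CF₃ > CH₂=CHCH₂–OCHO > CH₂=CHCH₂–SCH₃

The skeletons are identical, so relative rate is governed entirely by leaving-group ability.
Rank by basicity of the departing species: weakest base leaves most easily.
CH₂=CHCH₂–N₂⁺ loses N₂: no meaningful conjugate acid; N₂ departs as an exceptionally stable neutral molecule
CH₂=CHCH₂–OTf loses OTf⁻: pKₐ(CF₃SO₃H (triflic acid)) ≈ -14
CH₂=CHCH₂–Br loses Br⁻: pKₐ(HBr) ≈ -9
CH₂=CHCH₂–OC(O)CF₃ loses CF₃COO⁻: pKₐ(CF₃COOH) ≈ 0.2
CH₂=CHCH₂–OCHO loses HCOO⁻: pKₐ(HCOOH) ≈ 3.8
CH₂=CHCH₂–SCH₃ loses RS⁻: pKₐ(RSH (a thiol)) ≈ 10.5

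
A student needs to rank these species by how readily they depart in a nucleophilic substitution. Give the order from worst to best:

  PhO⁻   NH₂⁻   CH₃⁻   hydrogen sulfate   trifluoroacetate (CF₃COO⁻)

CH₃⁻ < NH₂⁻ < PhO⁻ < trifluoroacetate (CF₃COO⁻) < hydrogen sulfate

hydrogen sulfate: pKₐ(H₂SO₄) ≈ -3
trifluoroacetate (CF₃COO⁻): pKₐ(CF₃COOH) ≈ 0.2
PhO⁻: pKₐ(C₆H₅OH (phenol)) ≈ 10 — resonance into the ring helps, but still a poor LG
NH₂⁻: pKₐ(NH₃) ≈ 38 — extremely strong base; never a leaving group
CH₃⁻: pKₐ(CH₄) ≈ 48
Reversing gives the worst-to-best order requested.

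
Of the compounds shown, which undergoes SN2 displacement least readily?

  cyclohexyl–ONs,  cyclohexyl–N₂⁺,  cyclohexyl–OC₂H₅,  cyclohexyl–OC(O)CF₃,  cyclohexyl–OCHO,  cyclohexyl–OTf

cyclohexyl–OC₂H₅

Same R in every case — rank the leaving groups.
Rank by basicity of the departing species: weakest base leaves most easily.
cyclohexyl–N₂⁺ loses N₂: no meaningful conjugate acid; N₂ departs as an exceptionally stable neutral molecule
cyclohexyl–OTf loses OTf⁻: pKₐ(CF₃SO₃H (triflic acid)) ≈ -14
cyclohexyl–ONs loses ONs⁻: pKₐ(p-O₂NC₆H₄SO₃H) ≈ -3.5
cyclohexyl–OC(O)CF₃ loses CF₃COO⁻: pKₐ(CF₃COOH) ≈ 0.2
cyclohexyl–OCHO loses HCOO⁻: pKₐ(HCOOH) ≈ 3.8
cyclohexyl–OC₂H₅ loses CH₃CH₂O⁻: pKₐ(CH₃CH₂OH) ≈ 16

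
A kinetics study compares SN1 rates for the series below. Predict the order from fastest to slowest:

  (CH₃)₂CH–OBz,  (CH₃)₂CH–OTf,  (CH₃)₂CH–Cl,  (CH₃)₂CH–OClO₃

(CH₃)₂CH–OTf > (CH₃)₂CH–OClO₃ > (CH₃)₂CH–Cl > (CH₃)₂CH–OBz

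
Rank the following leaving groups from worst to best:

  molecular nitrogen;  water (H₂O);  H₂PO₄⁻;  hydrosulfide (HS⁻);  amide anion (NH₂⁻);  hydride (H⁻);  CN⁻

molecular nitrogen: no meaningful conjugate acid; N₂ departs as an exceptionally stable neutral molecule
water (H₂O): pKₐ(H₃O⁺) ≈ -1.7 — neutral; leaves from a protonated alcohol (R–OH₂⁺)
H₂PO₄⁻: pKₐ(H₃PO₄) ≈ 2.1
hydrosulfide (HS⁻): pKₐ(H₂S) ≈ 7
CN⁻: pKₐ(HCN) ≈ 9.2
hydride (H⁻): pKₐ(H₂) ≈ 36
amide anion (NH₂⁻): pKₐ(NH₃) ≈ 38 — extremely strong base; never a leaving group
The question asks for worst first, so the sequence is read in increasing leaving-group ability.

amide anion (NH₂⁻) < hydride (H⁻) < CN⁻ < hydrosulfide (HS⁻) < H₂PO₄⁻ < water (H₂O) < molecular nitrogen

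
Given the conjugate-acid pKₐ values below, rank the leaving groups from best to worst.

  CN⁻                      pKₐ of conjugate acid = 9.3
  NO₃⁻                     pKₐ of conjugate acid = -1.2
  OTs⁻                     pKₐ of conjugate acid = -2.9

Lower conjugate-acid pKₐ ⇒ weaker base ⇒ better leaving group.
Sorting by the given values: OTs⁻ (-2.9), NO₃⁻ (-1.2), CN⁻ (9.3).

OTs⁻ > NO₃⁻ > CN⁻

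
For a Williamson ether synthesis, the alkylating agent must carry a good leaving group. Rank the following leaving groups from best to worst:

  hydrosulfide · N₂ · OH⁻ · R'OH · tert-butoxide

N₂ > R'OH > hydrosulfide > OH⁻ > tert-butoxide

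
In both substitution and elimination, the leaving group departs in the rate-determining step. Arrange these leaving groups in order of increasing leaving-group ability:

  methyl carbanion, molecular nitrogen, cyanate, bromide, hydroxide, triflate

The more stable X⁻ (or X) is on its own — i.e. the weaker a base it is — the better a leaving group it makes.
molecular nitrogen: no meaningful conjugate acid; N₂ departs as an exceptionally stable neutral molecule
triflate: pKₐ(CF₃SO₃H (triflic acid)) ≈ -14 — charge spread over three oxygens and a CF₃ group; the premier leaving group in synthesis
bromide: pKₐ(HBr) ≈ -9 — weak base; good leaving group
cyanate: pKₐ(HOCN) ≈ 3.5
hydroxide: pKₐ(H₂O) ≈ 15.7
methyl carbanion: pKₐ(CH₄) ≈ 48 — unstabilised carbanion; the worst conceivable leaving group
Listed from poorest to best leaving group as asked.

methyl carbanion < hydroxide < cyanate < bromide < triflate < molecular nitrogen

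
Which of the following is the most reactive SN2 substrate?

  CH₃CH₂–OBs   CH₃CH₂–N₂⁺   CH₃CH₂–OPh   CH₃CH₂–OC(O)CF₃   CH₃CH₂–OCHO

CH₃CH₂–N₂⁺

The skeletons are identical, so relative rate is governed entirely by leaving-group ability.
Rank by basicity of the departing species: weakest base leaves most easily.
CH₃CH₂–N₂⁺ loses N₂: no meaningful conjugate acid; N₂ departs as an exceptionally stable neutral molecule
CH₃CH₂–OBs loses OBs⁻: pKₐ(p-BrC₆H₄SO₃H) ≈ -2.8
CH₃CH₂–OC(O)CF₃ loses CF₃COO⁻: pKₐ(CF₃COOH) ≈ 0.2
CH₃CH₂–OCHO loses HCOO⁻: pKₐ(HCOOH) ≈ 3.8
CH₃CH₂–OPh loses PhO⁻: pKₐ(C₆H₅OH (phenol)) ≈ 10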